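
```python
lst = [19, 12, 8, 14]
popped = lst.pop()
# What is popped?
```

14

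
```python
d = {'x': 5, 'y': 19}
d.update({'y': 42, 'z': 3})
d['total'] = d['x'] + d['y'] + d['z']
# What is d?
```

After line 1: d = {'x': 5, 'y': 19}
After line 2 (y overwritten, z added): d = {'x': 5, 'y': 42, 'z': 3}
After line 3 (total = 5 + 42 + 3 = 50): d = {'x': 5, 'y': 42, 'z': 3, 'total': 50}

{'x': 5, 'y': 42, 'z': 3, 'total': 50}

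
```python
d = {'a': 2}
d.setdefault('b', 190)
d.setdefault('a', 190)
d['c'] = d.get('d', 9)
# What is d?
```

After line 1: d = {'a': 2}
After line 2 (setdefault adds 'b'=190): d = {'a': 2, 'b': 190}
After line 3 (setdefault 'a' no-op, already exists): d = {'a': 2, 'b': 190}
After line 4 (get('d', 9) returns default since 'd' not in d): d = {'a': 2, 'b': 190, 'c': 9}

{'a': 2, 'b': 190, 'c': 9}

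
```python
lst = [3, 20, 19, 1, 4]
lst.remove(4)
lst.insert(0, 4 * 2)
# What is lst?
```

After line 1: lst = [3, 20, 19, 1, 4]
After line 2 (remove first 4): lst = [3, 20, 19, 1]
After line 3 (insert 8 at index 0): lst = [8, 3, 20, 19, 1]

[8, 3, 20, 19, 1]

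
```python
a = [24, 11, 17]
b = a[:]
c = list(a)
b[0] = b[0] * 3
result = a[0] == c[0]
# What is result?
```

After line 1: a = [24, 11, 17]
After line 2 (b = a[:], copy): a = [24, 11, 17], b = [24, 11, 17]
After line 3 (c = list(a) is a copy, new object): c = [24, 11, 17]
After line 4 (b[0] = 24 * 3 = 72; only b mutates (copy)): a = [24, 11, 17], b = [72, 11, 17], c = [24, 11, 17]
After line 5 (a[0] = 24, c[0] = 24; result = True)

True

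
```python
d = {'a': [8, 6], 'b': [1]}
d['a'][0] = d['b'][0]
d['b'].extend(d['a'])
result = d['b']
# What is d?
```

After line 1: d = {'a': [8, 6], 'b': [1]}
After line 2 (a[0] = b[0] = 1): d = {'a': [1, 6], 'b': [1]}
After line 3 (b.extend(a) appends [1, 6]): d = {'a': [1, 6], 'b': [1, 1, 6]}
After line 4: result = d['b'] = [1, 1, 6]

{'a': [1, 6], 'b': [1, 1, 6]}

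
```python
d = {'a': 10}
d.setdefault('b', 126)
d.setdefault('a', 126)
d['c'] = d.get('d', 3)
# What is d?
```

After line 1: d = {'a': 10}
After line 2 (setdefault adds 'b'=126): d = {'a': 10, 'b': 126}
After line 3 (setdefault 'a' no-op, already exists): d = {'a': 10, 'b': 126}
After line 4 (get('d', 3) returns default since 'd' not in d): d = {'a': 10, 'b': 126, 'c': 3}

{'a': 10, 'b': 126, 'c': 3}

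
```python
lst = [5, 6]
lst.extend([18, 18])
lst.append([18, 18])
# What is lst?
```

After line 1: lst = [5, 6]
After line 2 (extend unpacks [18, 18]): lst = [5, 6, 18, 18]
After line 3 (append adds [18, 18] as single element): lst = [5, 6, 18, 18, [18, 18]]

[5, 6, 18, 18, [18, 18]]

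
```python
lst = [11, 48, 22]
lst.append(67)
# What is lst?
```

[11, 48, 22, 67]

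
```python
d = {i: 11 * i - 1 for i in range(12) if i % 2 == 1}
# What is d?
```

{1: 10, 3: 32, 5: 54, 7: 76, 9: 98, 11: 120}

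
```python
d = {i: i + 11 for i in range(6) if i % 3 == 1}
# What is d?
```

{1: 12, 4: 15}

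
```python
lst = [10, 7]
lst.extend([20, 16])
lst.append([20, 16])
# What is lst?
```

After line 1: lst = [10, 7]
After line 2 (extend unpacks [20, 16]): lst = [10, 7, 20, 16]
After line 3 (append adds [20, 16] as single element): lst = [10, 7, 20, 16, [20, 16]]

[10, 7, 20, 16, [20, 16]]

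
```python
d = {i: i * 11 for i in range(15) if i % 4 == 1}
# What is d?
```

{1: 11, 5: 55, 9: 99, 13: 143}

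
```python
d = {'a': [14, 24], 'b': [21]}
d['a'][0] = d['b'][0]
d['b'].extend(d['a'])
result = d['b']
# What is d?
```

After line 1: d = {'a': [14, 24], 'b': [21]}
After line 2 (a[0] = b[0] = 21): d = {'a': [21, 24], 'b': [21]}
After line 3 (b.extend(a) appends [21, 24]): d = {'a': [21, 24], 'b': [21, 21, 24]}
After line 4: result = d['b'] = [21, 21, 24]

{'a': [21, 24], 'b': [21, 21, 24]}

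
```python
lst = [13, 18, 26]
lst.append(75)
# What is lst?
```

[13, 18, 26, 75]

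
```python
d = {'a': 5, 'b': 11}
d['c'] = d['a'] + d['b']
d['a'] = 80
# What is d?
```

After line 1: d = {'a': 5, 'b': 11}
After line 2 (d['c'] = 5 + 11): d = {'a': 5, 'b': 11, 'c': 16}
After line 3: d = {'a': 80, 'b': 11, 'c': 16}

{'a': 80, 'b': 11, 'c': 16}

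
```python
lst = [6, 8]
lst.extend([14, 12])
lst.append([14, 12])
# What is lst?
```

After line 1: lst = [6, 8]
After line 2 (extend unpacks [14, 12]): lst = [6, 8, 14, 12]
After line 3 (append adds [14, 12] as single element): lst = [6, 8, 14, 12, [14, 12]]

[6, 8, 14, 12, [14, 12]]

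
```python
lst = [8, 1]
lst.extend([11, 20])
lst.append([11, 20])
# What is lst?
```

After line 1: lst = [8, 1]
After line 2 (extend unpacks [11, 20]): lst = [8, 1, 11, 20]
After line 3 (append adds [11, 20] as single element): lst = [8, 1, 11, 20, [11, 20]]

[8, 1, 11, 20, [11, 20]]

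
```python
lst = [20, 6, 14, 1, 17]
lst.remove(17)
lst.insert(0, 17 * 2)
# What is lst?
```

After line 1: lst = [20, 6, 14, 1, 17]
After line 2 (remove first 17): lst = [20, 6, 14, 1]
After line 3 (insert 34 at index 0): lst = [34, 20, 6, 14, 1]

[34, 20, 6, 14, 1]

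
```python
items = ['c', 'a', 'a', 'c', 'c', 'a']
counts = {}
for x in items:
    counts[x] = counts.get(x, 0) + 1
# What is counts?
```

Initial: counts = {}, items = ['c', 'a', 'a', 'c', 'c', 'a']
See 'c': counts = {'c': 1}
See 'a': counts = {'c': 1, 'a': 1}
See 'a': counts = {'c': 1, 'a': 2}
See 'c': counts = {'c': 2, 'a': 2}
See 'c': counts = {'c': 3, 'a': 2}
See 'a': counts = {'c': 3, 'a': 3}

{'c': 3, 'a': 3}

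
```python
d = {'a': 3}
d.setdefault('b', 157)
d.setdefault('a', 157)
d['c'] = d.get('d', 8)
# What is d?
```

After line 1: d = {'a': 3}
After line 2 (setdefault adds 'b'=157): d = {'a': 3, 'b': 157}
After line 3 (setdefault 'a' no-op, already exists): d = {'a': 3, 'b': 157}
After line 4 (get('d', 8) returns default since 'd' not in d): d = {'a': 3, 'b': 157, 'c': 8}

{'a': 3, 'b': 157, 'c': 8}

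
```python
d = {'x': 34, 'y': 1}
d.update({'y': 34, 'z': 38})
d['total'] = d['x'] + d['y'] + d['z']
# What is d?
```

After line 1: d = {'x': 34, 'y': 1}
After line 2 (y overwritten, z added): d = {'x': 34, 'y': 34, 'z': 38}
After line 3 (total = 34 + 34 + 38 = 106): d = {'x': 34, 'y': 34, 'z': 38, 'total': 106}

{'x': 34, 'y': 34, 'z': 38, 'total': 106}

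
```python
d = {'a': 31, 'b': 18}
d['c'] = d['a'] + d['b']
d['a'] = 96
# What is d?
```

After line 1: d = {'a': 31, 'b': 18}
After line 2 (d['c'] = 31 + 18): d = {'a': 31, 'b': 18, 'c': 49}
After line 3: d = {'a': 96, 'b': 18, 'c': 49}

{'a': 96, 'b': 18, 'c': 49}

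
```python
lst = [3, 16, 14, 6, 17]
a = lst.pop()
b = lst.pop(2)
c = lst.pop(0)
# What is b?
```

After line 1: lst = [3, 16, 14, 6, 17]
After line 2 (pop() -> a = 17): lst = [3, 16, 14, 6]
After line 3 (pop(2) -> b = 14): lst = [3, 16, 6]
After line 4 (pop(0) -> c = 3): lst = [16, 6]

14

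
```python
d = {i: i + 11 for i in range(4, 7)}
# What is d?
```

{4: 15, 5: 16, 6: 17}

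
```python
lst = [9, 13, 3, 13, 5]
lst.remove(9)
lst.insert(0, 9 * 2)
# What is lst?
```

After line 1: lst = [9, 13, 3, 13, 5]
After line 2 (remove first 9): lst = [13, 3, 13, 5]
After line 3 (insert 18 at index 0): lst = [18, 13, 3, 13, 5]

[18, 13, 3, 13, 5]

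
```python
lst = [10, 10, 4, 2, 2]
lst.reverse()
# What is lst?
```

[2, 2, 4, 10, 10]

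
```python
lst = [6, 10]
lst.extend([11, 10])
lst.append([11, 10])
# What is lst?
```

After line 1: lst = [6, 10]
After line 2 (extend unpacks [11, 10]): lst = [6, 10, 11, 10]
After line 3 (append adds [11, 10] as single element): lst = [6, 10, 11, 10, [11, 10]]

[6, 10, 11, 10, [11, 10]]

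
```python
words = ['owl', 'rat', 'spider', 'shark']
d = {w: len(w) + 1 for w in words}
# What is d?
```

{'owl': 4, 'rat': 4, 'spider': 7, 'shark': 6}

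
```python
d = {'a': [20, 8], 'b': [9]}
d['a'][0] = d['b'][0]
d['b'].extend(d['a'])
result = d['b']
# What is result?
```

After line 1: d = {'a': [20, 8], 'b': [9]}
After line 2 (a[0] = b[0] = 9): d = {'a': [9, 8], 'b': [9]}
After line 3 (b.extend(a) appends [9, 8]): d = {'a': [9, 8], 'b': [9, 9, 8]}
After line 4: result = d['b'] = [9, 9, 8]

[9, 9, 8]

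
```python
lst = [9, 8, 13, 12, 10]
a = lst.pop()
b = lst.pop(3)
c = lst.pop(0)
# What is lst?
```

After line 1: lst = [9, 8, 13, 12, 10]
After line 2 (pop() -> a = 10): lst = [9, 8, 13, 12]
After line 3 (pop(3) -> b = 12): lst = [9, 8, 13]
After line 4 (pop(0) -> c = 9): lst = [8, 13]

[8, 13]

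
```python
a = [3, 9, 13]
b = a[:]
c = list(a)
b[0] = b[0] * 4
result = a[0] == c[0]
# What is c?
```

After line 1: a = [3, 9, 13]
After line 2 (b = a[:], copy): a = [3, 9, 13], b = [3, 9, 13]
After line 3 (c = list(a) is a copy, new object): c = [3, 9, 13]
After line 4 (b[0] = 3 * 4 = 12; only b mutates (copy)): a = [3, 9, 13], b = [12, 9, 13], c = [3, 9, 13]
After line 5 (a[0] = 3, c[0] = 3; result = True)

[3, 9, 13]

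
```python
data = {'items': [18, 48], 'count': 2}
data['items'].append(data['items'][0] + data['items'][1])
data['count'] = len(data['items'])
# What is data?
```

After line 1: data = {'items': [18, 48], 'count': 2}
After line 2 (append 18 + 48 = 66): data = {'items': [18, 48, 66], 'count': 2}
After line 3 (count = len(items) = 3): data = {'items': [18, 48, 66], 'count': 3}

{'items': [18, 48, 66], 'count': 3}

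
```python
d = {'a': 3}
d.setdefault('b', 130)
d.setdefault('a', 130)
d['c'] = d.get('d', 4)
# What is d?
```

After line 1: d = {'a': 3}
After line 2 (setdefault adds 'b'=130): d = {'a': 3, 'b': 130}
After line 3 (setdefault 'a' no-op, already exists): d = {'a': 3, 'b': 130}
After line 4 (get('d', 4) returns default since 'd' not in d): d = {'a': 3, 'b': 130, 'c': 4}

{'a': 3, 'b': 130, 'c': 4}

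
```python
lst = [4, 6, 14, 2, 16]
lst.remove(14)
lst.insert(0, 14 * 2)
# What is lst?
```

After line 1: lst = [4, 6, 14, 2, 16]
After line 2 (remove first 14): lst = [4, 6, 2, 16]
After line 3 (insert 28 at index 0): lst = [28, 4, 6, 2, 16]

[28, 4, 6, 2, 16]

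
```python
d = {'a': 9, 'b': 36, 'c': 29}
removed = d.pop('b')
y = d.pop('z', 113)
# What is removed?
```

After line 1: d = {'a': 9, 'b': 36, 'c': 29}
After line 2 (pop 'b' returns 36): d = {'a': 9, 'c': 29}, removed = 36
After line 3 (pop 'z' missing, returns default 113): d = {'a': 9, 'c': 29}, y = 113

36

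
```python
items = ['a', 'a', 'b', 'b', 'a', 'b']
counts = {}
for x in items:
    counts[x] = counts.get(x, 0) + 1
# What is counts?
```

Initial: counts = {}, items = ['a', 'a', 'b', 'b', 'a', 'b']
See 'a': counts = {'a': 1}
See 'a': counts = {'a': 2}
See 'b': counts = {'a': 2, 'b': 1}
See 'b': counts = {'a': 2, 'b': 2}
See 'a': counts = {'a': 3, 'b': 2}
See 'b': counts = {'a': 3, 'b': 3}

{'a': 3, 'b': 3}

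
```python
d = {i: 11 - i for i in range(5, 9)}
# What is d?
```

{5: 6, 6: 5, 7: 4, 8: 3}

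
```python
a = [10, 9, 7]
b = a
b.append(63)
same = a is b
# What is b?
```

After line 1: a = [10, 9, 7]
After line 2 (b = a is an alias, same object): a = [10, 9, 7], b = [10, 9, 7]
After line 3 (b.append mutates the shared list): a = [10, 9, 7, 63], b = [10, 9, 7, 63]
After line 4 (same = a is b; same object -> True): same = True

[10, 9, 7, 63]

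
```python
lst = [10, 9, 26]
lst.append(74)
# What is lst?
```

[10, 9, 26, 74]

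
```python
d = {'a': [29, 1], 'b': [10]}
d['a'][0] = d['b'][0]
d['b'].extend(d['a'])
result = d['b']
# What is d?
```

After line 1: d = {'a': [29, 1], 'b': [10]}
After line 2 (a[0] = b[0] = 10): d = {'a': [10, 1], 'b': [10]}
After line 3 (b.extend(a) appends [10, 1]): d = {'a': [10, 1], 'b': [10, 10, 1]}
After line 4: result = d['b'] = [10, 10, 1]

{'a': [10, 1], 'b': [10, 10, 1]}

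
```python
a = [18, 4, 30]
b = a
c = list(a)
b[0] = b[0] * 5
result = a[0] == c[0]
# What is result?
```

After line 1: a = [18, 4, 30]
After line 2 (b = a, alias): a = [18, 4, 30], b = [18, 4, 30]
After line 3 (c = list(a) is a copy, new object): c = [18, 4, 30]
After line 4 (b[0] = 18 * 5 = 90; mutates shared a/b): a = b = [90, 4, 30], c = [18, 4, 30]
After line 5 (a[0] = 90, c[0] = 18; result = False)

False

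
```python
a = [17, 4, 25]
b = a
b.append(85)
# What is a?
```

After line 1: a = [17, 4, 25]
After line 2 (b = a is an alias, same object): a = [17, 4, 25], b = [17, 4, 25]
After line 3 (b.append mutates the shared list): a = [17, 4, 25, 85], b = [17, 4, 25, 85]

[17, 4, 25, 85]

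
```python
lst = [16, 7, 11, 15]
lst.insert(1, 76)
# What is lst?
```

[16, 76, 7, 11, 15]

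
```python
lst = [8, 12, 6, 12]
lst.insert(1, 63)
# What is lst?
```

[8, 63, 12, 6, 12]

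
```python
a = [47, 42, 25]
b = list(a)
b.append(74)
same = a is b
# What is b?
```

After line 1: a = [47, 42, 25]
After line 2 (b = list(a) is a shallow copy, new object): a = [47, 42, 25], b = [47, 42, 25]
After line 3 (append only mutates b): a = [47, 42, 25], b = [47, 42, 25, 74]
After line 4 (same = a is b; different objects -> False): same = False

[47, 42, 25, 74]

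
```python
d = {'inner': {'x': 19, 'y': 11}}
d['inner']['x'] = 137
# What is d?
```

After line 1: d = {'inner': {'x': 19, 'y': 11}}
After line 2 (inner x overwritten): d = {'inner': {'x': 137, 'y': 11}}

{'inner': {'x': 137, 'y': 11}}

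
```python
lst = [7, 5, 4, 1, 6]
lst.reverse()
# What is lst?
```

[6, 1, 4, 5, 7]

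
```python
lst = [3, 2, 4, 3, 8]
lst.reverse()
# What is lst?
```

[8, 3, 4, 2, 3]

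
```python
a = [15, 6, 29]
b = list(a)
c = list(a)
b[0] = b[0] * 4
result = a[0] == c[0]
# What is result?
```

After line 1: a = [15, 6, 29]
After line 2 (b = list(a), copy): a = [15, 6, 29], b = [15, 6, 29]
After line 3 (c = list(a) is a copy, new object): c = [15, 6, 29]
After line 4 (b[0] = 15 * 4 = 60; only b mutates (copy)): a = [15, 6, 29], b = [60, 6, 29], c = [15, 6, 29]
After line 5 (a[0] = 15, c[0] = 15; result = True)

True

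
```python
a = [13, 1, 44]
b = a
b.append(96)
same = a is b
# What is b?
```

After line 1: a = [13, 1, 44]
After line 2 (b = a is an alias, same object): a = [13, 1, 44], b = [13, 1, 44]
After line 3 (b.append mutates the shared list): a = [13, 1, 44, 96], b = [13, 1, 44, 96]
After line 4 (same = a is b; same object -> True): same = True

[13, 1, 44, 96]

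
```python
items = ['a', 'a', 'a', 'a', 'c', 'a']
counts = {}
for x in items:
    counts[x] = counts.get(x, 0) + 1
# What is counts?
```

Initial: counts = {}, items = ['a', 'a', 'a', 'a', 'c', 'a']
See 'a': counts = {'a': 1}
See 'a': counts = {'a': 2}
See 'a': counts = {'a': 3}
See 'a': counts = {'a': 4}
See 'c': counts = {'a': 4, 'c': 1}
See 'a': counts = {'a': 5, 'c': 1}

{'a': 5, 'c': 1}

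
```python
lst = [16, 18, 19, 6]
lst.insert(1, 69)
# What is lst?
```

[16, 69, 18, 19, 6]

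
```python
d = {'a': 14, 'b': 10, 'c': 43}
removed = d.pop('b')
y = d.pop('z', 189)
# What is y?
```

After line 1: d = {'a': 14, 'b': 10, 'c': 43}
After line 2 (pop 'b' returns 10): d = {'a': 14, 'c': 43}, removed = 10
After line 3 (pop 'z' missing, returns default 189): d = {'a': 14, 'c': 43}, y = 189

189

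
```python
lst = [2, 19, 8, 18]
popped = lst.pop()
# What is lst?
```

[2, 19, 8]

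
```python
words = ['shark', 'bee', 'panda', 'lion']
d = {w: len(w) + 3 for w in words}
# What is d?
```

{'shark': 8, 'bee': 6, 'panda': 8, 'lion': 7}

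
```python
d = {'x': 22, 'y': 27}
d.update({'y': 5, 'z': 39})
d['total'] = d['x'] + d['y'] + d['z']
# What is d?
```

After line 1: d = {'x': 22, 'y': 27}
After line 2 (y overwritten, z added): d = {'x': 22, 'y': 5, 'z': 39}
After line 3 (total = 22 + 5 + 39 = 66): d = {'x': 22, 'y': 5, 'z': 39, 'total': 66}

{'x': 22, 'y': 5, 'z': 39, 'total': 66}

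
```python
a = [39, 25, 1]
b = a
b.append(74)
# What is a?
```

After line 1: a = [39, 25, 1]
After line 2 (b = a is an alias, same object): a = [39, 25, 1], b = [39, 25, 1]
After line 3 (b.append mutates the shared list): a = [39, 25, 1, 74], b = [39, 25, 1, 74]

[39, 25, 1, 74]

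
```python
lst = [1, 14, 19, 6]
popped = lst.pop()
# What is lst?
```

[1, 14, 19]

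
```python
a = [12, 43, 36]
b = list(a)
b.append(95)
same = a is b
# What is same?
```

After line 1: a = [12, 43, 36]
After line 2 (b = list(a) is a shallow copy, new object): a = [12, 43, 36], b = [12, 43, 36]
After line 3 (append only mutates b): a = [12, 43, 36], b = [12, 43, 36, 95]
After line 4 (same = a is b; different objects -> False): same = False

False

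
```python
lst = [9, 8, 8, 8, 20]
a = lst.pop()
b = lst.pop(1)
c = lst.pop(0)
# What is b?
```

After line 1: lst = [9, 8, 8, 8, 20]
After line 2 (pop() -> a = 20): lst = [9, 8, 8, 8]
After line 3 (pop(1) -> b = 8): lst = [9, 8, 8]
After line 4 (pop(0) -> c = 9): lst = [8, 8]

8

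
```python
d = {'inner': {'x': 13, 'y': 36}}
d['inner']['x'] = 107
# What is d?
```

After line 1: d = {'inner': {'x': 13, 'y': 36}}
After line 2 (inner x overwritten): d = {'inner': {'x': 107, 'y': 36}}

{'inner': {'x': 107, 'y': 36}}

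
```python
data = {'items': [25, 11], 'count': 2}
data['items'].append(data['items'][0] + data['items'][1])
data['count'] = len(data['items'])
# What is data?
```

After line 1: data = {'items': [25, 11], 'count': 2}
After line 2 (append 25 + 11 = 36): data = {'items': [25, 11, 36], 'count': 2}
After line 3 (count = len(items) = 3): data = {'items': [25, 11, 36], 'count': 3}

{'items': [25, 11, 36], 'count': 3}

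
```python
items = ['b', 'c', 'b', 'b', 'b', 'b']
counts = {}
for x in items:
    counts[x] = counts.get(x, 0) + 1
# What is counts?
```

Initial: counts = {}, items = ['b', 'c', 'b', 'b', 'b', 'b']
See 'b': counts = {'b': 1}
See 'c': counts = {'b': 1, 'c': 1}
See 'b': counts = {'b': 2, 'c': 1}
See 'b': counts = {'b': 3, 'c': 1}
See 'b': counts = {'b': 4, 'c': 1}
See 'b': counts = {'b': 5, 'c': 1}

{'b': 5, 'c': 1}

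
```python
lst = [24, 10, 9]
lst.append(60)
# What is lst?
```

[24, 10, 9, 60]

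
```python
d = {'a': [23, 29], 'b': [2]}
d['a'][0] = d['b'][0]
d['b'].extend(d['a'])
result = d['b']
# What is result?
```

After line 1: d = {'a': [23, 29], 'b': [2]}
After line 2 (a[0] = b[0] = 2): d = {'a': [2, 29], 'b': [2]}
After line 3 (b.extend(a) appends [2, 29]): d = {'a': [2, 29], 'b': [2, 2, 29]}
After line 4: result = d['b'] = [2, 2, 29]

[2, 2, 29]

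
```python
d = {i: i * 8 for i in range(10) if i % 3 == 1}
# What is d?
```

{1: 8, 4: 32, 7: 56}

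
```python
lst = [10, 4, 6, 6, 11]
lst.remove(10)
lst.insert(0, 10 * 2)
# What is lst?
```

After line 1: lst = [10, 4, 6, 6, 11]
After line 2 (remove first 10): lst = [4, 6, 6, 11]
After line 3 (insert 20 at index 0): lst = [20, 4, 6, 6, 11]

[20, 4, 6, 6, 11]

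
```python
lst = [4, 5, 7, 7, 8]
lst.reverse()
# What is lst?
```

[8, 7, 7, 5, 4]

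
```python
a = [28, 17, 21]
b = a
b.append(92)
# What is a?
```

After line 1: a = [28, 17, 21]
After line 2 (b = a is an alias, same object): a = [28, 17, 21], b = [28, 17, 21]
After line 3 (b.append mutates the shared list): a = [28, 17, 21, 92], b = [28, 17, 21, 92]

[28, 17, 21, 92]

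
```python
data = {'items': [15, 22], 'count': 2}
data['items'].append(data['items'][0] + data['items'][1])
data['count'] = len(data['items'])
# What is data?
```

After line 1: data = {'items': [15, 22], 'count': 2}
After line 2 (append 15 + 22 = 37): data = {'items': [15, 22, 37], 'count': 2}
After line 3 (count = len(items) = 3): data = {'items': [15, 22, 37], 'count': 3}

{'items': [15, 22, 37], 'count': 3}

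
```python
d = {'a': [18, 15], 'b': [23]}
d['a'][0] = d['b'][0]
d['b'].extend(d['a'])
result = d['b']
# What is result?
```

After line 1: d = {'a': [18, 15], 'b': [23]}
After line 2 (a[0] = b[0] = 23): d = {'a': [23, 15], 'b': [23]}
After line 3 (b.extend(a) appends [23, 15]): d = {'a': [23, 15], 'b': [23, 23, 15]}
After line 4: result = d['b'] = [23, 23, 15]

[23, 23, 15]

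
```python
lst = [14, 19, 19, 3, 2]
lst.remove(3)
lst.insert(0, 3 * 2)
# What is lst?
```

After line 1: lst = [14, 19, 19, 3, 2]
After line 2 (remove first 3): lst = [14, 19, 19, 2]
After line 3 (insert 6 at index 0): lst = [6, 14, 19, 19, 2]

[6, 14, 19, 19, 2]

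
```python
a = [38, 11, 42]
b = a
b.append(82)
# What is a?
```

After line 1: a = [38, 11, 42]
After line 2 (b = a is an alias, same object): a = [38, 11, 42], b = [38, 11, 42]
After line 3 (b.append mutates the shared list): a = [38, 11, 42, 82], b = [38, 11, 42, 82]

[38, 11, 42, 82]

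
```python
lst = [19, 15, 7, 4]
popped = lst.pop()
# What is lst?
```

[19, 15, 7]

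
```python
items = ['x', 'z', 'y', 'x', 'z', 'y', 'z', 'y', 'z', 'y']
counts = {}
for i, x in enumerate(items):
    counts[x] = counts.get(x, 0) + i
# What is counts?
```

Initial: counts = {}, items = ['x', 'z', 'y', 'x', 'z', 'y', 'z', 'y', 'z', 'y']
i=0, x='x': counts = {'x': 0}
i=1, x='z': counts = {'x': 0, 'z': 1}
i=2, x='y': counts = {'x': 0, 'z': 1, 'y': 2}
i=3, x='x': counts = {'x': 3, 'z': 1, 'y': 2}
i=4, x='z': counts = {'x': 3, 'z': 5, 'y': 2}
i=5, x='y': counts = {'x': 3, 'z': 5, 'y': 7}
i=6, x='z': counts = {'x': 3, 'z': 11, 'y': 7}
i=7, x='y': counts = {'x': 3, 'z': 11, 'y': 14}
i=8, x='z': counts = {'x': 3, 'z': 19, 'y': 14}
i=9, x='y': counts = {'x': 3, 'z': 19, 'y': 23}

{'x': 3, 'z': 19, 'y': 23}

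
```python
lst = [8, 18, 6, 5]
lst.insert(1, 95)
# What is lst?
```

[8, 95, 18, 6, 5]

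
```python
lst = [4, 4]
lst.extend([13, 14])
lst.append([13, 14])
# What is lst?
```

After line 1: lst = [4, 4]
After line 2 (extend unpacks [13, 14]): lst = [4, 4, 13, 14]
After line 3 (append adds [13, 14] as single element): lst = [4, 4, 13, 14, [13, 14]]

[4, 4, 13, 14, [13, 14]]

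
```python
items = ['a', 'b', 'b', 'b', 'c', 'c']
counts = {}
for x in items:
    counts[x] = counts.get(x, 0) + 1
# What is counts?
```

Initial: counts = {}, items = ['a', 'b', 'b', 'b', 'c', 'c']
See 'a': counts = {'a': 1}
See 'b': counts = {'a': 1, 'b': 1}
See 'b': counts = {'a': 1, 'b': 2}
See 'b': counts = {'a': 1, 'b': 3}
See 'c': counts = {'a': 1, 'b': 3, 'c': 1}
See 'c': counts = {'a': 1, 'b': 3, 'c': 2}

{'a': 1, 'b': 3, 'c': 2}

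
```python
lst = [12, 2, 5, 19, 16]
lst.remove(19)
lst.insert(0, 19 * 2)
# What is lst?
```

After line 1: lst = [12, 2, 5, 19, 16]
After line 2 (remove first 19): lst = [12, 2, 5, 16]
After line 3 (insert 38 at index 0): lst = [38, 12, 2, 5, 16]

[38, 12, 2, 5, 16]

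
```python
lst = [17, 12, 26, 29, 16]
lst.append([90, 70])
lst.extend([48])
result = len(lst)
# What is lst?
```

After line 1: lst = [17, 12, 26, 29, 16]
After line 2 (append adds [90, 70] as single element): lst = [17, 12, 26, 29, 16, [90, 70]]
After line 3 (extend unpacks [48], adds 48): lst = [17, 12, 26, 29, 16, [90, 70], 48]
After line 4: result = len(lst) = 7

[17, 12, 26, 29, 16, [90, 70], 48]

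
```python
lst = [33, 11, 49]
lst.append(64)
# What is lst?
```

[33, 11, 49, 64]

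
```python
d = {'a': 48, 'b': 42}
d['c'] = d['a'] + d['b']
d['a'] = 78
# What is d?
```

After line 1: d = {'a': 48, 'b': 42}
After line 2 (d['c'] = 48 + 42): d = {'a': 48, 'b': 42, 'c': 90}
After line 3: d = {'a': 78, 'b': 42, 'c': 90}

{'a': 78, 'b': 42, 'c': 90}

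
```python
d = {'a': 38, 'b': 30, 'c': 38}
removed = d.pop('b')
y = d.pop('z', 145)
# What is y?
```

After line 1: d = {'a': 38, 'b': 30, 'c': 38}
After line 2 (pop 'b' returns 30): d = {'a': 38, 'c': 38}, removed = 30
After line 3 (pop 'z' missing, returns default 145): d = {'a': 38, 'c': 38}, y = 145

145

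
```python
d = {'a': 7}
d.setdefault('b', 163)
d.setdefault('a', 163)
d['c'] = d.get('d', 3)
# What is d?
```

After line 1: d = {'a': 7}
After line 2 (setdefault adds 'b'=163): d = {'a': 7, 'b': 163}
After line 3 (setdefault 'a' no-op, already exists): d = {'a': 7, 'b': 163}
After line 4 (get('d', 3) returns default since 'd' not in d): d = {'a': 7, 'b': 163, 'c': 3}

{'a': 7, 'b': 163, 'c': 3}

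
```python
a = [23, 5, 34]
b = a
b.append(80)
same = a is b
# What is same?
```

After line 1: a = [23, 5, 34]
After line 2 (b = a is an alias, same object): a = [23, 5, 34], b = [23, 5, 34]
After line 3 (b.append mutates the shared list): a = [23, 5, 34, 80], b = [23, 5, 34, 80]
After line 4 (same = a is b; same object -> True): same = True

True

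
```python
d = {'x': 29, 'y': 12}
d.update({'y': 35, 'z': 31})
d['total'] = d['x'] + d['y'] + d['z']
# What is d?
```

After line 1: d = {'x': 29, 'y': 12}
After line 2 (y overwritten, z added): d = {'x': 29, 'y': 35, 'z': 31}
After line 3 (total = 29 + 35 + 31 = 95): d = {'x': 29, 'y': 35, 'z': 31, 'total': 95}

{'x': 29, 'y': 35, 'z': 31, 'total': 95}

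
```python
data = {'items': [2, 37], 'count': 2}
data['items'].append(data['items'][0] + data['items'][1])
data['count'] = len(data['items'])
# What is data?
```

After line 1: data = {'items': [2, 37], 'count': 2}
After line 2 (append 2 + 37 = 39): data = {'items': [2, 37, 39], 'count': 2}
After line 3 (count = len(items) = 3): data = {'items': [2, 37, 39], 'count': 3}

{'items': [2, 37, 39], 'count': 3}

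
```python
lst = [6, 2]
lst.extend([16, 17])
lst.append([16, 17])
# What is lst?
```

After line 1: lst = [6, 2]
After line 2 (extend unpacks [16, 17]): lst = [6, 2, 16, 17]
After line 3 (append adds [16, 17] as single element): lst = [6, 2, 16, 17, [16, 17]]

[6, 2, 16, 17, [16, 17]]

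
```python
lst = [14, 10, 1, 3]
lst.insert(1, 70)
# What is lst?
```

[14, 70, 10, 1, 3]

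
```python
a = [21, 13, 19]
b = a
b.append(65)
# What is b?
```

After line 1: a = [21, 13, 19]
After line 2 (b = a is an alias, same object): a = [21, 13, 19], b = [21, 13, 19]
After line 3 (b.append mutates the shared list): a = [21, 13, 19, 65], b = [21, 13, 19, 65]

[21, 13, 19, 65]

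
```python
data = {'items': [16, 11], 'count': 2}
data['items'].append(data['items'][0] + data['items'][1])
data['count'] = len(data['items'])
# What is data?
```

After line 1: data = {'items': [16, 11], 'count': 2}
After line 2 (append 16 + 11 = 27): data = {'items': [16, 11, 27], 'count': 2}
After line 3 (count = len(items) = 3): data = {'items': [16, 11, 27], 'count': 3}

{'items': [16, 11, 27], 'count': 3}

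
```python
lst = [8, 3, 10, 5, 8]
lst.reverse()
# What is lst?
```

[8, 5, 10, 3, 8]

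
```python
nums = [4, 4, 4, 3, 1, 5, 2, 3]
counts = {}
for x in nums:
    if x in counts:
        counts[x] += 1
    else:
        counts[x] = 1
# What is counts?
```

Initial: counts = {}, nums = [4, 4, 4, 3, 1, 5, 2, 3]
See 4: counts = {4: 1}
See 4: counts = {4: 2}
See 4: counts = {4: 3}
See 3: counts = {4: 3, 3: 1}
See 1: counts = {4: 3, 3: 1, 1: 1}
See 5: counts = {4: 3, 3: 1, 1: 1, 5: 1}
See 2: counts = {4: 3, 3: 1, 1: 1, 5: 1, 2: 1}
See 3: counts = {4: 3, 3: 2, 1: 1, 5: 1, 2: 1}

{4: 3, 3: 2, 1: 1, 5: 1, 2: 1}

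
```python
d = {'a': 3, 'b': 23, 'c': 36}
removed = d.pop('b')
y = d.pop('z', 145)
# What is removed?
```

After line 1: d = {'a': 3, 'b': 23, 'c': 36}
After line 2 (pop 'b' returns 23): d = {'a': 3, 'c': 36}, removed = 23
After line 3 (pop 'z' missing, returns default 145): d = {'a': 3, 'c': 36}, y = 145

23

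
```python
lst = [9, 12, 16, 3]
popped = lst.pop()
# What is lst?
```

[9, 12, 16]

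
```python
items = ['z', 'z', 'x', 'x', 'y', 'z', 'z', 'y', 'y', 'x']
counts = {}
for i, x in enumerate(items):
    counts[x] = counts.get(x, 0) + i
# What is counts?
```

Initial: counts = {}, items = ['z', 'z', 'x', 'x', 'y', 'z', 'z', 'y', 'y', 'x']
i=0, x='z': counts = {'z': 0}
i=1, x='z': counts = {'z': 1}
i=2, x='x': counts = {'z': 1, 'x': 2}
i=3, x='x': counts = {'z': 1, 'x': 5}
i=4, x='y': counts = {'z': 1, 'x': 5, 'y': 4}
i=5, x='z': counts = {'z': 6, 'x': 5, 'y': 4}
i=6, x='z': counts = {'z': 12, 'x': 5, 'y': 4}
i=7, x='y': counts = {'z': 12, 'x': 5, 'y': 11}
i=8, x='y': counts = {'z': 12, 'x': 5, 'y': 19}
i=9, x='x': counts = {'z': 12, 'x': 14, 'y': 19}

{'z': 12, 'x': 14, 'y': 19}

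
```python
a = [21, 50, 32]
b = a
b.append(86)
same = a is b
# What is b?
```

After line 1: a = [21, 50, 32]
After line 2 (b = a is an alias, same object): a = [21, 50, 32], b = [21, 50, 32]
After line 3 (b.append mutates the shared list): a = [21, 50, 32, 86], b = [21, 50, 32, 86]
After line 4 (same = a is b; same object -> True): same = True

[21, 50, 32, 86]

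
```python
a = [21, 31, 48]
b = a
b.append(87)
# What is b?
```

After line 1: a = [21, 31, 48]
After line 2 (b = a is an alias, same object): a = [21, 31, 48], b = [21, 31, 48]
After line 3 (b.append mutates the shared list): a = [21, 31, 48, 87], b = [21, 31, 48, 87]

[21, 31, 48, 87]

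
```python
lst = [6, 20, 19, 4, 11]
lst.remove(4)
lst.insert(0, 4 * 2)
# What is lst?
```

After line 1: lst = [6, 20, 19, 4, 11]
After line 2 (remove first 4): lst = [6, 20, 19, 11]
After line 3 (insert 8 at index 0): lst = [8, 6, 20, 19, 11]

[8, 6, 20, 19, 11]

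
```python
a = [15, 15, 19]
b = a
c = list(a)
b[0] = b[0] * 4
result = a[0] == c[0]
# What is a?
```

After line 1: a = [15, 15, 19]
After line 2 (b = a, alias): a = [15, 15, 19], b = [15, 15, 19]
After line 3 (c = list(a) is a copy, new object): c = [15, 15, 19]
After line 4 (b[0] = 15 * 4 = 60; mutates shared a/b): a = b = [60, 15, 19], c = [15, 15, 19]
After line 5 (a[0] = 60, c[0] = 15; result = False)

[60, 15, 19]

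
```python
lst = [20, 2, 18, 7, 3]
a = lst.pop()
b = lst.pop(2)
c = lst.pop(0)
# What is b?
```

After line 1: lst = [20, 2, 18, 7, 3]
After line 2 (pop() -> a = 3): lst = [20, 2, 18, 7]
After line 3 (pop(2) -> b = 18): lst = [20, 2, 7]
After line 4 (pop(0) -> c = 20): lst = [2, 7]

18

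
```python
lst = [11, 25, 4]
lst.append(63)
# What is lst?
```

[11, 25, 4, 63]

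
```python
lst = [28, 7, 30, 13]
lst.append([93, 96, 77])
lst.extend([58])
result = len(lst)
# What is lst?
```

After line 1: lst = [28, 7, 30, 13]
After line 2 (append adds [93, 96, 77] as single element): lst = [28, 7, 30, 13, [93, 96, 77]]
After line 3 (extend unpacks [58], adds 58): lst = [28, 7, 30, 13, [93, 96, 77], 58]
After line 4: result = len(lst) = 6

[28, 7, 30, 13, [93, 96, 77], 58]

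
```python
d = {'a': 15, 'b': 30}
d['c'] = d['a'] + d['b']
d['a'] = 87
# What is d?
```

After line 1: d = {'a': 15, 'b': 30}
After line 2 (d['c'] = 15 + 30): d = {'a': 15, 'b': 30, 'c': 45}
After line 3: d = {'a': 87, 'b': 30, 'c': 45}

{'a': 87, 'b': 30, 'c': 45}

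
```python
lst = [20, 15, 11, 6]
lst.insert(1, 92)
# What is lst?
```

[20, 92, 15, 11, 6]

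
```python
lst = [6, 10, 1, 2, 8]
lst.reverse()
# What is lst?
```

[8, 2, 1, 10, 6]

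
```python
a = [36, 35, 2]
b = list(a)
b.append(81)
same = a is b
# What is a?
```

After line 1: a = [36, 35, 2]
After line 2 (b = list(a) is a shallow copy, new object): a = [36, 35, 2], b = [36, 35, 2]
After line 3 (append only mutates b): a = [36, 35, 2], b = [36, 35, 2, 81]
After line 4 (same = a is b; different objects -> False): same = False

[36, 35, 2]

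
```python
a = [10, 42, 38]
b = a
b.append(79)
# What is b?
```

After line 1: a = [10, 42, 38]
After line 2 (b = a is an alias, same object): a = [10, 42, 38], b = [10, 42, 38]
After line 3 (b.append mutates the shared list): a = [10, 42, 38, 79], b = [10, 42, 38, 79]

[10, 42, 38, 79]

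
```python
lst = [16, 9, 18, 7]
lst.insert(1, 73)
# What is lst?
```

[16, 73, 9, 18, 7]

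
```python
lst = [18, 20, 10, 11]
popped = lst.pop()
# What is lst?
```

[18, 20, 10]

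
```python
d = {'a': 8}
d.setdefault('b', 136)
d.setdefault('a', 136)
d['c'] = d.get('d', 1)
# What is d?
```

After line 1: d = {'a': 8}
After line 2 (setdefault adds 'b'=136): d = {'a': 8, 'b': 136}
After line 3 (setdefault 'a' no-op, already exists): d = {'a': 8, 'b': 136}
After line 4 (get('d', 1) returns default since 'd' not in d): d = {'a': 8, 'b': 136, 'c': 1}

{'a': 8, 'b': 136, 'c': 1}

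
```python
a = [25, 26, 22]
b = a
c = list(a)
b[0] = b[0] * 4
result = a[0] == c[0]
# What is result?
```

After line 1: a = [25, 26, 22]
After line 2 (b = a, alias): a = [25, 26, 22], b = [25, 26, 22]
After line 3 (c = list(a) is a copy, new object): c = [25, 26, 22]
After line 4 (b[0] = 25 * 4 = 100; mutates shared a/b): a = b = [100, 26, 22], c = [25, 26, 22]
After line 5 (a[0] = 100, c[0] = 25; result = False)

False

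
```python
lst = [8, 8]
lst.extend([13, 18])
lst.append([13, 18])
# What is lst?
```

After line 1: lst = [8, 8]
After line 2 (extend unpacks [13, 18]): lst = [8, 8, 13, 18]
After line 3 (append adds [13, 18] as single element): lst = [8, 8, 13, 18, [13, 18]]

[8, 8, 13, 18, [13, 18]]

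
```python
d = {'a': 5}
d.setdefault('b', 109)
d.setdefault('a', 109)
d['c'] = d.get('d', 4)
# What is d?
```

After line 1: d = {'a': 5}
After line 2 (setdefault adds 'b'=109): d = {'a': 5, 'b': 109}
After line 3 (setdefault 'a' no-op, already exists): d = {'a': 5, 'b': 109}
After line 4 (get('d', 4) returns default since 'd' not in d): d = {'a': 5, 'b': 109, 'c': 4}

{'a': 5, 'b': 109, 'c': 4}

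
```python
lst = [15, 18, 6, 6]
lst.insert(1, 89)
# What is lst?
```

[15, 89, 18, 6, 6]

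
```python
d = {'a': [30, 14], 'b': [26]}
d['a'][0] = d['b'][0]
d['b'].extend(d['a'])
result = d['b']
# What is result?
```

After line 1: d = {'a': [30, 14], 'b': [26]}
After line 2 (a[0] = b[0] = 26): d = {'a': [26, 14], 'b': [26]}
After line 3 (b.extend(a) appends [26, 14]): d = {'a': [26, 14], 'b': [26, 26, 14]}
After line 4: result = d['b'] = [26, 26, 14]

[26, 26, 14]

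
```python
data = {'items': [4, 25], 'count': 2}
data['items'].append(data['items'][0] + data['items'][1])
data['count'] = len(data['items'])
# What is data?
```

After line 1: data = {'items': [4, 25], 'count': 2}
After line 2 (append 4 + 25 = 29): data = {'items': [4, 25, 29], 'count': 2}
After line 3 (count = len(items) = 3): data = {'items': [4, 25, 29], 'count': 3}

{'items': [4, 25, 29], 'count': 3}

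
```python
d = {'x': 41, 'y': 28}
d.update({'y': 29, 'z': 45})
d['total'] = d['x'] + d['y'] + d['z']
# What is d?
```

After line 1: d = {'x': 41, 'y': 28}
After line 2 (y overwritten, z added): d = {'x': 41, 'y': 29, 'z': 45}
After line 3 (total = 41 + 29 + 45 = 115): d = {'x': 41, 'y': 29, 'z': 45, 'total': 115}

{'x': 41, 'y': 29, 'z': 45, 'total': 115}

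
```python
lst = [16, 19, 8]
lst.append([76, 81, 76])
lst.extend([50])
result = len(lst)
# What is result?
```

After line 1: lst = [16, 19, 8]
After line 2 (append adds [76, 81, 76] as single element): lst = [16, 19, 8, [76, 81, 76]]
After line 3 (extend unpacks [50], adds 50): lst = [16, 19, 8, [76, 81, 76], 50]
After line 4: result = len(lst) = 5

5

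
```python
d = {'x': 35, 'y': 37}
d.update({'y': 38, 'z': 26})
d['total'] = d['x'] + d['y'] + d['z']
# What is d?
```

After line 1: d = {'x': 35, 'y': 37}
After line 2 (y overwritten, z added): d = {'x': 35, 'y': 38, 'z': 26}
After line 3 (total = 35 + 38 + 26 = 99): d = {'x': 35, 'y': 38, 'z': 26, 'total': 99}

{'x': 35, 'y': 38, 'z': 26, 'total': 99}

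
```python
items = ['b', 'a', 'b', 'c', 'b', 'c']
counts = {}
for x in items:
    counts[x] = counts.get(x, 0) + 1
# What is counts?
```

Initial: counts = {}, items = ['b', 'a', 'b', 'c', 'b', 'c']
See 'b': counts = {'b': 1}
See 'a': counts = {'b': 1, 'a': 1}
See 'b': counts = {'b': 2, 'a': 1}
See 'c': counts = {'b': 2, 'a': 1, 'c': 1}
See 'b': counts = {'b': 3, 'a': 1, 'c': 1}
See 'c': counts = {'b': 3, 'a': 1, 'c': 2}

{'b': 3, 'a': 1, 'c': 2}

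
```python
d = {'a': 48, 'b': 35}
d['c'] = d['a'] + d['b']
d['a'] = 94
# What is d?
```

After line 1: d = {'a': 48, 'b': 35}
After line 2 (d['c'] = 48 + 35): d = {'a': 48, 'b': 35, 'c': 83}
After line 3: d = {'a': 94, 'b': 35, 'c': 83}

{'a': 94, 'b': 35, 'c': 83}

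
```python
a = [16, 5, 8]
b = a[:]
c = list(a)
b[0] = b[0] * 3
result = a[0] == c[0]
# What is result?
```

After line 1: a = [16, 5, 8]
After line 2 (b = a[:], copy): a = [16, 5, 8], b = [16, 5, 8]
After line 3 (c = list(a) is a copy, new object): c = [16, 5, 8]
After line 4 (b[0] = 16 * 3 = 48; only b mutates (copy)): a = [16, 5, 8], b = [48, 5, 8], c = [16, 5, 8]
After line 5 (a[0] = 16, c[0] = 16; result = True)

True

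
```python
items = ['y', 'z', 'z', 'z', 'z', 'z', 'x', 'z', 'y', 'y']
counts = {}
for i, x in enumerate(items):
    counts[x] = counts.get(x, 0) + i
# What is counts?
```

Initial: counts = {}, items = ['y', 'z', 'z', 'z', 'z', 'z', 'x', 'z', 'y', 'y']
i=0, x='y': counts = {'y': 0}
i=1, x='z': counts = {'y': 0, 'z': 1}
i=2, x='z': counts = {'y': 0, 'z': 3}
i=3, x='z': counts = {'y': 0, 'z': 6}
i=4, x='z': counts = {'y': 0, 'z': 10}
i=5, x='z': counts = {'y': 0, 'z': 15}
i=6, x='x': counts = {'y': 0, 'z': 15, 'x': 6}
i=7, x='z': counts = {'y': 0, 'z': 22, 'x': 6}
i=8, x='y': counts = {'y': 8, 'z': 22, 'x': 6}
i=9, x='y': counts = {'y': 17, 'z': 22, 'x': 6}

{'y': 17, 'z': 22, 'x': 6}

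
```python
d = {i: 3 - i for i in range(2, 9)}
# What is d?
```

{2: 1, 3: 0, 4: -1, 5: -2, 6: -3, 7: -4, 8: -5}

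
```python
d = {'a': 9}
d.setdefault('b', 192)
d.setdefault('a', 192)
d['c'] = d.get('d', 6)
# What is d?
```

After line 1: d = {'a': 9}
After line 2 (setdefault adds 'b'=192): d = {'a': 9, 'b': 192}
After line 3 (setdefault 'a' no-op, already exists): d = {'a': 9, 'b': 192}
After line 4 (get('d', 6) returns default since 'd' not in d): d = {'a': 9, 'b': 192, 'c': 6}

{'a': 9, 'b': 192, 'c': 6}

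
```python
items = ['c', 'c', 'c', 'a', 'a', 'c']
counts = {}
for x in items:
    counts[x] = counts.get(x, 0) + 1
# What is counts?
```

Initial: counts = {}, items = ['c', 'c', 'c', 'a', 'a', 'c']
See 'c': counts = {'c': 1}
See 'c': counts = {'c': 2}
See 'c': counts = {'c': 3}
See 'a': counts = {'c': 3, 'a': 1}
See 'a': counts = {'c': 3, 'a': 2}
See 'c': counts = {'c': 4, 'a': 2}

{'c': 4, 'a': 2}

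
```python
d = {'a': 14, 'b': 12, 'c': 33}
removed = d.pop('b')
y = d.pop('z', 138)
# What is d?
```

After line 1: d = {'a': 14, 'b': 12, 'c': 33}
After line 2 (pop 'b' returns 12): d = {'a': 14, 'c': 33}, removed = 12
After line 3 (pop 'z' missing, returns default 138): d = {'a': 14, 'c': 33}, y = 138

{'a': 14, 'c': 33}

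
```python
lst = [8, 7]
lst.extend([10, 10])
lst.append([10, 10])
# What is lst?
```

After line 1: lst = [8, 7]
After line 2 (extend unpacks [10, 10]): lst = [8, 7, 10, 10]
After line 3 (append adds [10, 10] as single element): lst = [8, 7, 10, 10, [10, 10]]

[8, 7, 10, 10, [10, 10]]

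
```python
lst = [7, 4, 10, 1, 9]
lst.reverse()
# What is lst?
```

[9, 1, 10, 4, 7]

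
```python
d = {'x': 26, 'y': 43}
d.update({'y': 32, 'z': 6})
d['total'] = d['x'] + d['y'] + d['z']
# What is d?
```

After line 1: d = {'x': 26, 'y': 43}
After line 2 (y overwritten, z added): d = {'x': 26, 'y': 32, 'z': 6}
After line 3 (total = 26 + 32 + 6 = 64): d = {'x': 26, 'y': 32, 'z': 6, 'total': 64}

{'x': 26, 'y': 32, 'z': 6, 'total': 64}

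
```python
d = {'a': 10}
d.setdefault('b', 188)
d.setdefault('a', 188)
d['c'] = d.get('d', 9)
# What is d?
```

After line 1: d = {'a': 10}
After line 2 (setdefault adds 'b'=188): d = {'a': 10, 'b': 188}
After line 3 (setdefault 'a' no-op, already exists): d = {'a': 10, 'b': 188}
After line 4 (get('d', 9) returns default since 'd' not in d): d = {'a': 10, 'b': 188, 'c': 9}

{'a': 10, 'b': 188, 'c': 9}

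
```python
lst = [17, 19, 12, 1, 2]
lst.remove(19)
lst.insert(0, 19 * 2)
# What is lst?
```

After line 1: lst = [17, 19, 12, 1, 2]
After line 2 (remove first 19): lst = [17, 12, 1, 2]
After line 3 (insert 38 at index 0): lst = [38, 17, 12, 1, 2]

[38, 17, 12, 1, 2]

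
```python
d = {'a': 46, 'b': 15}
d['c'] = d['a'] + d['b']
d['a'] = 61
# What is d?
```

After line 1: d = {'a': 46, 'b': 15}
After line 2 (d['c'] = 46 + 15): d = {'a': 46, 'b': 15, 'c': 61}
After line 3: d = {'a': 61, 'b': 15, 'c': 61}

{'a': 61, 'b': 15, 'c': 61}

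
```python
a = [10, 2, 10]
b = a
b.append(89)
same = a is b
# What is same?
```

After line 1: a = [10, 2, 10]
After line 2 (b = a is an alias, same object): a = [10, 2, 10], b = [10, 2, 10]
After line 3 (b.append mutates the shared list): a = [10, 2, 10, 89], b = [10, 2, 10, 89]
After line 4 (same = a is b; same object -> True): same = True

True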